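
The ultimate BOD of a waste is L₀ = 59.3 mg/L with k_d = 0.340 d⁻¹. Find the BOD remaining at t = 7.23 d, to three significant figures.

L ≈ 5.08 mg/L

L_t = L₀ e^(−k_d t) = 59.3 × e^(−0.340×7.23) = 59.3 × 0.08559 = 5.075 mg/L.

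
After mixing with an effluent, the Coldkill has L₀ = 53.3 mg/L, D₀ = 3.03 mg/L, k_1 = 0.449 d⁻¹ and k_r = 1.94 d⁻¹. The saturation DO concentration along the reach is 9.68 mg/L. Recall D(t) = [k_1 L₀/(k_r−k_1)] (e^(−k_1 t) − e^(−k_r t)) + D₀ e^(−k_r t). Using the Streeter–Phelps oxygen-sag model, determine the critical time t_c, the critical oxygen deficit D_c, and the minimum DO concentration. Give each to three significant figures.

t_c = [1/(k_r−k_1)] ln[(k_r/k_1)(1 − D₀(k_r−k_1)/(k_1 L₀))]
= [1/(1.94−0.449)] ln[(1.94/0.449)(1 − 3.03×1.491/(0.449×53.3))]
= (1/1.491) ln[4.321 × 0.8112] = 0.6707 × ln(3.505) = 0.6707 × 1.254 = 0.8412 d.
D_c = (k_1/k_r) L₀ e^(−k_1 t_c) = (0.449/1.94) × 53.3 × e^(−0.449×0.8412) = 0.2314 × 53.3 × 0.6854 = 8.456 mg/L.
Minimum DO = C_s − D_c = 9.68 − 8.456 = 1.224 mg/L.

t_c ≈ 0.841 d; D_c ≈ 8.46 mg/L; min DO ≈ 1.22 mg/L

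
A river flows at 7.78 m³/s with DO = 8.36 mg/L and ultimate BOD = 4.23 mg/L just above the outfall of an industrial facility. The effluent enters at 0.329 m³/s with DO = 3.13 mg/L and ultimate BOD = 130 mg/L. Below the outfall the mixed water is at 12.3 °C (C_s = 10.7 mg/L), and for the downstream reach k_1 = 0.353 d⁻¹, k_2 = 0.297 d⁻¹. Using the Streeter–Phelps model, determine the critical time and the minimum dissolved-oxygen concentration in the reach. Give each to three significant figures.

t_c ≈ 2.33 d; minimum DO ≈ 5.82 mg/L

Mixed DO = (7.78×8.36 + 0.329×3.13)/(7.78+0.329) = 66.07/8.109 = 8.148 mg/L.
Mixed L₀ = (7.78×4.23 + 0.329×130)/(8.109) = 75.68/8.109 = 9.333 mg/L.
Initial deficit D₀ = C_s − DO₀ = 10.7 − 8.148 = 2.552 mg/L.
t_c = (1/-0.05600) ln[(0.297/0.353)(1 − 2.552×-0.05600/(0.353×9.333))] = -17.86 × ln(0.8779) = 2.326 d.
D_c = (0.353/0.297) × 9.333 × e^(−0.353×2.326) = 1.189 × 9.333 × 0.4399 = 4.880 mg/L.
Minimum DO = 10.7 − 4.880 = 5.820 mg/L.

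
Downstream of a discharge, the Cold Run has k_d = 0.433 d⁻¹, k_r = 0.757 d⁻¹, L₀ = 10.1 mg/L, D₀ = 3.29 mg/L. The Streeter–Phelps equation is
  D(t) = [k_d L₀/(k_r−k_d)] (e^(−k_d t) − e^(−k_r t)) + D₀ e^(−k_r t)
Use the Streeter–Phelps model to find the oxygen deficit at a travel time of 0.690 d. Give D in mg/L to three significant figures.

k_d L₀/(k_r−k_d) = 0.433×10.1/(0.757−0.433) = 4.373/0.3240 = 13.50 mg/L.
e^(−k_d t) = e^(−0.433×0.6900) = 0.7417; e^(−k_r t) = e^(−0.757×0.6900) = 0.5931.
D = 13.50 × (0.7417 − 0.5931) + 3.29 × 0.5931 = 2.006 + 1.951 = 3.957 mg/L.

D ≈ 3.96 mg/L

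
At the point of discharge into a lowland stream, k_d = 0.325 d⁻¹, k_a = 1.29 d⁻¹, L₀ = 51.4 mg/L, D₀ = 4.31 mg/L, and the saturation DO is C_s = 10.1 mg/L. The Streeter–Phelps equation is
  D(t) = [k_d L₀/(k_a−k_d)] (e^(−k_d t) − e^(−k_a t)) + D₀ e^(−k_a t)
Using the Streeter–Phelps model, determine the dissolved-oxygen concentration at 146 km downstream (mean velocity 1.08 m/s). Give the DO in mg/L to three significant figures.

DO ≈ 1.42 mg/L

Travel time t = x/v = 146 km / (1.08 m/s) = 146000 m / 1.08 m/s = 135200 s = 1.565 d.
k_d L₀/(k_a−k_d) = 0.325×51.4/(1.29−0.325) = 16.71/0.9650 = 17.31 mg/L.
e^(−k_d t) = e^(−0.325×1.565) = 0.6014; e^(−k_a t) = e^(−1.29×1.565) = 0.1329.
D = 17.31 × (0.6014 − 0.1329) + 4.31 × 0.1329 = 8.111 + 0.5727 = 8.683 mg/L.
DO = C_s − D = 10.1 − 8.683 = 1.417 mg/L.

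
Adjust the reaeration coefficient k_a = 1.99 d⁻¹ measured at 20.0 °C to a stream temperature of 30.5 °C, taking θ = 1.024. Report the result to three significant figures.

k_a ≈ 2.55 d⁻¹

k_a(T₂) = k_a(T₁) · θ^(T₂−T₁) = 1.99 × 1.024^(30.5−20.0)
= 1.99 × 1.024^10.5 = 1.99 × 1.283 = 2.553 d⁻¹.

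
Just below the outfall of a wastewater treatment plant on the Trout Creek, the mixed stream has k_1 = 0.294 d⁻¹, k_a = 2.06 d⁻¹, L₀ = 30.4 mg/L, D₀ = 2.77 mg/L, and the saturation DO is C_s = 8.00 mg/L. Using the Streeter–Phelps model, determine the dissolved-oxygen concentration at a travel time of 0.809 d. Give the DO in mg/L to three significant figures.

DO ≈ 4.44 mg/L

k_1 L₀/(k_a−k_1) = 0.294×30.4/(2.06−0.294) = 8.938/1.766 = 5.061 mg/L.
e^(−k_1 t) = e^(−0.294×0.8090) = 0.7883; e^(−k_a t) = e^(−2.06×0.8090) = 0.1889.
D = 5.061 × (0.7883 − 0.1889) + 2.77 × 0.1889 = 3.034 + 0.5233 = 3.557 mg/L.
DO = C_s − D = 8.00 − 3.557 = 4.443 mg/L.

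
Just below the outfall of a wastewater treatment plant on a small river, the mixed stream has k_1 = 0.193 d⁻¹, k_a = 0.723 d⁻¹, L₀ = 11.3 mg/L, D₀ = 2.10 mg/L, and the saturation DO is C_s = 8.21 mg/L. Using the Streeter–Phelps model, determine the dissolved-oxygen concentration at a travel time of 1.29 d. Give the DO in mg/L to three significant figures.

k_1 L₀/(k_a−k_1) = 0.193×11.3/(0.723−0.193) = 2.181/0.5300 = 4.115 mg/L.
e^(−k_1 t) = e^(−0.193×1.290) = 0.7796; e^(−k_a t) = e^(−0.723×1.290) = 0.3935.
D = 4.115 × (0.7796 − 0.3935) + 2.10 × 0.3935 = 1.589 + 0.8264 = 2.415 mg/L.
DO = C_s − D = 8.21 − 2.415 = 5.795 mg/L.

DO ≈ 5.79 mg/L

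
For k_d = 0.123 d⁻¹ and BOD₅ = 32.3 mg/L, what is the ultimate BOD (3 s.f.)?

BOD₅ = L₀(1 − e^(−5k_d)) ⇒ L₀ = BOD₅ / (1 − e^(−5×0.123))
= 32.3 / (1 − 0.5406) = 32.3 / 0.4594 = 70.32 mg/L.

L₀ ≈ 70.3 mg/L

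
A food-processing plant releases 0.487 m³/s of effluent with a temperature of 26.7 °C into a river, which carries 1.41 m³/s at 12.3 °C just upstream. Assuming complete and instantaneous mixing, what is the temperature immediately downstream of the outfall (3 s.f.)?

16.0 °C

Flow-weighted mixing: C = (Q_r C_r + Q_w C_w)/(Q_r + Q_w)
= (1.41×12.3 + 0.487×26.7)/(1.41 + 0.487) = 30.35/1.897 = 16.00 °C.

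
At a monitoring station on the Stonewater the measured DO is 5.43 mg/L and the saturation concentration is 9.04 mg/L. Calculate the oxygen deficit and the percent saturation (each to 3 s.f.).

D = C_s − C = 9.04 − 5.43 = 3.61 mg/L.
% saturation = 5.43/9.04 × 100 = 60.1 %.

D ≈ 3.61 mg/L; 60.1 % saturation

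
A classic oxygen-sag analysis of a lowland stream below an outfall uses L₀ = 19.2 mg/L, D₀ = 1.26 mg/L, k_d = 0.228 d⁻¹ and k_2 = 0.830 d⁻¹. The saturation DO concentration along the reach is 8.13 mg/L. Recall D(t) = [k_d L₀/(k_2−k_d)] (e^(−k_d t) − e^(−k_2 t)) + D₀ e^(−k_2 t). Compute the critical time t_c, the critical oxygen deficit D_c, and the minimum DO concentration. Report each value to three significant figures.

At the critical point dD/dt = 0, so k_d L₀ e^(−k_d t) = k_2 D. Substituting D(t) from the Streeter–Phelps equation and solving for t gives
t_c = ln[(k_2/k_d)(1 − D₀(k_2−k_d)/(k_d L₀))] / (k_2−k_d).
Here k_2−k_d = 0.6020 d⁻¹ and 1 − D₀(k_2−k_d)/(k_d L₀) = 1 − 1.26×0.6020/(0.228×19.2) = 0.8267, so
t_c = ln(3.640 × 0.8267) / 0.6020 = 1.102 / 0.6020 = 1.830 d.
L(t_c) = L₀ e^(−k_d t_c) = 19.2 × 0.6588 = 12.65 mg/L, and at the critical point k_2 D_c = k_d L, so D_c = (0.228/0.830) × 12.65 = 3.475 mg/L.
Minimum DO = C_s − D_c = 8.13 − 3.475 = 4.655 mg/L.

t_c ≈ 1.83 d; D_c ≈ 3.47 mg/L; min DO ≈ 4.66 mg/L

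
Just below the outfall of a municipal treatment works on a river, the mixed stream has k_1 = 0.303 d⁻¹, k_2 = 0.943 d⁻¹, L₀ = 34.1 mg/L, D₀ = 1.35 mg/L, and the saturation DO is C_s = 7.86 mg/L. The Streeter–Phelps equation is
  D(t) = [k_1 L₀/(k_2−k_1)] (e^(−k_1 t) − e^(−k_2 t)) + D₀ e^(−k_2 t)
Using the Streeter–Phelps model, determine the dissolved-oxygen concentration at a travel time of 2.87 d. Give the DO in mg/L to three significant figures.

k_1 L₀/(k_2−k_1) = 0.303×34.1/(0.943−0.303) = 10.33/0.6400 = 16.14 mg/L.
e^(−k_1 t) = e^(−0.303×2.870) = 0.4191; e^(−k_2 t) = e^(−0.943×2.870) = 0.06678.
D = 16.14 × (0.4191 − 0.06678) + 1.35 × 0.06678 = 5.688 + 0.09015 = 5.778 mg/L.
DO = C_s − D = 7.86 − 5.778 = 2.082 mg/L.

DO ≈ 2.08 mg/L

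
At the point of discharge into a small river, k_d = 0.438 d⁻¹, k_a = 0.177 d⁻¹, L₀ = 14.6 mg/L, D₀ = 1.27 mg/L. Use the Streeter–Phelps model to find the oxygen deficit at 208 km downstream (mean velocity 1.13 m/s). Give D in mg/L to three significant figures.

D ≈ 8.04 mg/L

Travel time t = x/v = 208 km / (1.13 m/s) = 208000 m / 1.13 m/s = 184100 s = 2.130 d.
k_d L₀/(k_a−k_d) = 0.438×14.6/(0.177−0.438) = 6.395/-0.2610 = -24.50 mg/L.
e^(−k_d t) = e^(−0.438×2.130) = 0.3933; e^(−k_a t) = e^(−0.177×2.130) = 0.6859.
D = -24.50 × (0.3933 − 0.6859) + 1.27 × 0.6859 = 7.167 + 0.8710 = 8.039 mg/L.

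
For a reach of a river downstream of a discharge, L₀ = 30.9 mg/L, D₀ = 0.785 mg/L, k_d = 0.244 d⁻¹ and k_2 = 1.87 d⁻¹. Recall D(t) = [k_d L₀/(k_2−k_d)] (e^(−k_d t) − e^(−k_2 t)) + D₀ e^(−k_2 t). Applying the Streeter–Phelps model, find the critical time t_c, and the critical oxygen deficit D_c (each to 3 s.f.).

t_c ≈ 1.14 d; D_c ≈ 3.05 mg/L

At the critical point dD/dt = 0, so k_d L₀ e^(−k_d t) = k_2 D. Substituting D(t) from the Streeter–Phelps equation and solving for t gives
t_c = ln[(k_2/k_d)(1 − D₀(k_2−k_d)/(k_d L₀))] / (k_2−k_d).
Here k_2−k_d = 1.626 d⁻¹ and 1 − D₀(k_2−k_d)/(k_d L₀) = 1 − 0.785×1.626/(0.244×30.9) = 0.8307, so
t_c = ln(7.664 × 0.8307) / 1.626 = 1.851 / 1.626 = 1.138 d.
L(t_c) = L₀ e^(−k_d t_c) = 30.9 × 0.7575 = 23.41 mg/L, and at the critical point k_2 D_c = k_d L, so D_c = (0.244/1.87) × 23.41 = 3.054 mg/L.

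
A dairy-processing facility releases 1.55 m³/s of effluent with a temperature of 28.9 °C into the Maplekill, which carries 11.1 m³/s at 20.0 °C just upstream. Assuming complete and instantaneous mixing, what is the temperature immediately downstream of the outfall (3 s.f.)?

Flow-weighted mixing: C = (Q_r C_r + Q_w C_w)/(Q_r + Q_w)
= (11.1×20.0 + 1.55×28.9)/(11.1 + 1.55) = 266.8/12.65 = 21.09 °C.

21.1 °C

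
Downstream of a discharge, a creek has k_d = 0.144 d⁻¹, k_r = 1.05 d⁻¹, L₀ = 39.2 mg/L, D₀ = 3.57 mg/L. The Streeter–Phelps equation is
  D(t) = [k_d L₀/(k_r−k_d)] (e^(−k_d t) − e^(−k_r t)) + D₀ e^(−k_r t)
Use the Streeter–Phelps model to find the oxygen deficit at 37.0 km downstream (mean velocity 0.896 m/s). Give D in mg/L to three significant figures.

D ≈ 4.21 mg/L

Travel time t = x/v = 37.0 km / (0.896 m/s) = 37000 m / 0.896 m/s = 41290 s = 0.4779 d.
k_d L₀/(k_r−k_d) = 0.144×39.2/(1.05−0.144) = 5.645/0.9060 = 6.230 mg/L.
e^(−k_d t) = e^(−0.144×0.4779) = 0.9335; e^(−k_r t) = e^(−1.05×0.4779) = 0.6054.
D = 6.230 × (0.9335 − 0.6054) + 3.57 × 0.6054 = 2.044 + 2.161 = 4.205 mg/L.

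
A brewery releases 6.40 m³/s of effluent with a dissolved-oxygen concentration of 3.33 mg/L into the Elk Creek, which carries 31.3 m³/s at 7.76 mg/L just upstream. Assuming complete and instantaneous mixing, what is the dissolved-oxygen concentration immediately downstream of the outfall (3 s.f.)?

Flow-weighted mixing: C = (Q_r C_r + Q_w C_w)/(Q_r + Q_w)
= (31.3×7.76 + 6.40×3.33)/(31.3 + 6.40) = 264.2/37.70 = 7.008 mg/L.

7.01 mg/L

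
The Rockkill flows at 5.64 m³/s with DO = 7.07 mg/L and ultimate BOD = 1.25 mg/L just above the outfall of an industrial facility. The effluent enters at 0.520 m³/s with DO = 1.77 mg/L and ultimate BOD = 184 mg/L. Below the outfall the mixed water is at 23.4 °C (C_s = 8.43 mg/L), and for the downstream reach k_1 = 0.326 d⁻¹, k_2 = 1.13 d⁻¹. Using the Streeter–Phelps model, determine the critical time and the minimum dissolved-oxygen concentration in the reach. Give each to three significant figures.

t_c ≈ 1.16 d; minimum DO ≈ 5.13 mg/L

Mixed DO = (5.64×7.07 + 0.520×1.77)/(5.64+0.520) = 40.80/6.160 = 6.623 mg/L.
Mixed L₀ = (5.64×1.25 + 0.520×184)/(6.160) = 102.7/6.160 = 16.68 mg/L.
Initial deficit D₀ = C_s − DO₀ = 8.43 − 6.623 = 1.807 mg/L.
t_c = (1/0.8040) ln[(1.13/0.326)(1 − 1.807×0.8040/(0.326×16.68))] = 1.244 × ln(2.540) = 1.159 d.
D_c = (0.326/1.13) × 16.68 × e^(−0.326×1.159) = 0.2885 × 16.68 × 0.6853 = 3.297 mg/L.
Minimum DO = 8.43 − 3.297 = 5.133 mg/L.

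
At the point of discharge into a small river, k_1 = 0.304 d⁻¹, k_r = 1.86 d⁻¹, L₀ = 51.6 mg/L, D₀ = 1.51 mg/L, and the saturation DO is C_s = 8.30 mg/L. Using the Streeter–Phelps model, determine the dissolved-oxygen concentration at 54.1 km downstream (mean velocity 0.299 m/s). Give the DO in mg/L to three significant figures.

Travel time t = x/v = 54.1 km / (0.299 m/s) = 54100 m / 0.299 m/s = 180900 s = 2.094 d.
k_1 L₀/(k_r−k_1) = 0.304×51.6/(1.86−0.304) = 15.69/1.556 = 10.08 mg/L.
e^(−k_1 t) = e^(−0.304×2.094) = 0.5291; e^(−k_r t) = e^(−1.86×2.094) = 0.02034.
D = 10.08 × (0.5291 − 0.02034) + 1.51 × 0.02034 = 5.129 + 0.03071 = 5.159 mg/L.
DO = C_s − D = 8.30 − 5.159 = 3.141 mg/L.

DO ≈ 3.14 mg/L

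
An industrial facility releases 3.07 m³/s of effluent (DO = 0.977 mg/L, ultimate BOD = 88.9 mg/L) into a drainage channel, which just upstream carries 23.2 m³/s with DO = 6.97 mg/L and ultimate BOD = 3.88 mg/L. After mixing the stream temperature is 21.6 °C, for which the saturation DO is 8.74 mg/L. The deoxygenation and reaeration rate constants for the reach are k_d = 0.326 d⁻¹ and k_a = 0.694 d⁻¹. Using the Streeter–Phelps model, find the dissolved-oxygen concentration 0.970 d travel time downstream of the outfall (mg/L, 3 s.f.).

Mixed DO = (23.2×6.97 + 3.07×0.977)/(23.2+3.07) = 164.7/26.27 = 6.270 mg/L.
Mixed L₀ = (23.2×3.88 + 3.07×88.9)/(26.27) = 362.9/26.27 = 13.82 mg/L.
Initial deficit D₀ = C_s − DO₀ = 8.74 − 6.270 = 2.470 mg/L.
D(0.970) = [0.326×13.82/(0.694−0.326)](e^(−0.326×0.970) − e^(−0.694×0.970)) + 2.470 e^(−0.694×0.970)
= 12.24 × (0.7289 − 0.5101) + 2.470 × 0.5101 = 3.938 mg/L.
DO = 8.74 − 3.938 = 4.802 mg/L.

DO ≈ 4.80 mg/L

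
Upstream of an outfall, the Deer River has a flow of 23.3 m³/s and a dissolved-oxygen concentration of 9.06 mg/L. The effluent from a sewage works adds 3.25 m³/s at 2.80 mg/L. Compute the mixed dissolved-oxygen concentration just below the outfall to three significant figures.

Flow-weighted mixing: C = (Q_r C_r + Q_w C_w)/(Q_r + Q_w)
= (23.3×9.06 + 3.25×2.80)/(23.3 + 3.25) = 220.2/26.55 = 8.294 mg/L.

8.29 mg/L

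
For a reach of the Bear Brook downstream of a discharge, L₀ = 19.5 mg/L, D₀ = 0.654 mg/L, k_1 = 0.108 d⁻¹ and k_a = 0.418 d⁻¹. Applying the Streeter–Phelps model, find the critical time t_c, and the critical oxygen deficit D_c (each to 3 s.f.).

At the critical point dD/dt = 0, so k_1 L₀ e^(−k_1 t) = k_a D. Substituting D(t) from the Streeter–Phelps equation and solving for t gives
t_c = ln[(k_a/k_1)(1 − D₀(k_a−k_1)/(k_1 L₀))] / (k_a−k_1).
Here k_a−k_1 = 0.3100 d⁻¹ and 1 − D₀(k_a−k_1)/(k_1 L₀) = 1 − 0.654×0.3100/(0.108×19.5) = 0.9037, so
t_c = ln(3.870 × 0.9037) / 0.3100 = 1.252 / 0.3100 = 4.039 d.
L(t_c) = L₀ e^(−k_1 t_c) = 19.5 × 0.6465 = 12.61 mg/L, and at the critical point k_a D_c = k_1 L, so D_c = (0.108/0.418) × 12.61 = 3.257 mg/L.

t_c ≈ 4.04 d; D_c ≈ 3.26 mg/L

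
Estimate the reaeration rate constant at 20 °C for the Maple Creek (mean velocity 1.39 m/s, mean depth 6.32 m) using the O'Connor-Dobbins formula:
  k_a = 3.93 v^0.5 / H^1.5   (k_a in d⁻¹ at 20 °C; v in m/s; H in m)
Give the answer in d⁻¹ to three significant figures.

k_a ≈ 0.292 d⁻¹

k_a = 3.93 × 1.39^0.5 / 6.32^1.5 = 3.93 × 1.179 / 15.89 = 0.2916 d⁻¹.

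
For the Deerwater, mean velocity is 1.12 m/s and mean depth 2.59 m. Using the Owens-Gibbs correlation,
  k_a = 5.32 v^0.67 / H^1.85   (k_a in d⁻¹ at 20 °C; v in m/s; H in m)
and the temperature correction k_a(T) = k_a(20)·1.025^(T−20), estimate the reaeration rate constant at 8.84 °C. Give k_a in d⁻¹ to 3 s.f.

k_a ≈ 0.749 d⁻¹

k_a(20) = 5.32 × 1.12^0.67 / 2.59^1.85 = 5.32 × 1.079 / 5.816 = 0.9869 d⁻¹.
k_a(8.84) = 0.9869 × 1.025^(8.84−20) = 0.9869 × 0.7591 = 0.7492 d⁻¹.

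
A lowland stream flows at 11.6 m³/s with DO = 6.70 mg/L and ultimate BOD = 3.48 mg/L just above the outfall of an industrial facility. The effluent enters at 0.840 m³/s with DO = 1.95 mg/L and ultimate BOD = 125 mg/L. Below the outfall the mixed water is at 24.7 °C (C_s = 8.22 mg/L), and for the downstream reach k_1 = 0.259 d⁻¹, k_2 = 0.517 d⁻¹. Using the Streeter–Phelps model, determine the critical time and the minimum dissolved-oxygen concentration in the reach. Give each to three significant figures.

Mixed DO = (11.6×6.70 + 0.840×1.95)/(11.6+0.840) = 79.36/12.44 = 6.379 mg/L.
Mixed L₀ = (11.6×3.48 + 0.840×125)/(12.44) = 145.4/12.44 = 11.69 mg/L.
Initial deficit D₀ = C_s − DO₀ = 8.22 − 6.379 = 1.841 mg/L.
t_c = (1/0.2580) ln[(0.517/0.259)(1 − 1.841×0.2580/(0.259×11.69))] = 3.876 × ln(1.683) = 2.018 d.
D_c = (0.259/0.517) × 11.69 × e^(−0.259×2.018) = 0.5010 × 11.69 × 0.5930 = 3.472 mg/L.
Minimum DO = 8.22 − 3.472 = 4.748 mg/L.

t_c ≈ 2.02 d; minimum DO ≈ 4.75 mg/L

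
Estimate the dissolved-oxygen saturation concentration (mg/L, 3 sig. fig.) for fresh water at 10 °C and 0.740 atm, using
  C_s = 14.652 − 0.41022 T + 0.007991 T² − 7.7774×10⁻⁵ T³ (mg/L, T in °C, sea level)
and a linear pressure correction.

At sea level: C_s = 14.652 − 0.41022×10 + 0.007991×10² − 7.7774×10⁻⁵×10³ = 11.27 mg/L.
Pressure correction: C_s' = 11.27 × 0.740 = 8.341 mg/L.

C_s ≈ 8.34 mg/L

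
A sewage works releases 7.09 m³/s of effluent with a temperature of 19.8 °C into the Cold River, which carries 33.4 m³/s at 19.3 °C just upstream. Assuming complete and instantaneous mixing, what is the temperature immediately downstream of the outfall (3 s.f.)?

19.4 °C

Flow-weighted mixing: C = (Q_r C_r + Q_w C_w)/(Q_r + Q_w)
= (33.4×19.3 + 7.09×19.8)/(33.4 + 7.09) = 785.0/40.49 = 19.39 °C.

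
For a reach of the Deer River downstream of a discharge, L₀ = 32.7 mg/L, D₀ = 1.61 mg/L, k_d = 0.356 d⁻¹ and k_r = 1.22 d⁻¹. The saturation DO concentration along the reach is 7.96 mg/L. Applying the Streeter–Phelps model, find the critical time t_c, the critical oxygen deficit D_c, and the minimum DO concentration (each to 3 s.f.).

t_c ≈ 1.28 d; D_c ≈ 6.05 mg/L; min DO ≈ 1.91 mg/L

With k_r/k_d = 3.427 and 1 − D₀(k_r−k_d)/(k_d L₀) = 0.8805,
t_c = ln(3.427 × 0.8805) / (1.22 − 0.356) = ln(3.017) / 0.8640 = 1.104/0.8640 = 1.278 d.
L(t_c) = L₀ e^(−k_d t_c) = 32.7 × 0.6344 = 20.75 mg/L, and at the critical point k_r D_c = k_d L, so D_c = (0.356/1.22) × 20.75 = 6.054 mg/L.
Minimum DO = C_s − D_c = 7.96 − 6.054 = 1.906 mg/L.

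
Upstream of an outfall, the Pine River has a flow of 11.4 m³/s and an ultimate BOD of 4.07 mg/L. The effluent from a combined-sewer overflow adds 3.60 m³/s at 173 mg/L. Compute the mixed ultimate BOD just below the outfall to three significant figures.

Flow-weighted mixing: C = (Q_r C_r + Q_w C_w)/(Q_r + Q_w)
= (11.4×4.07 + 3.60×173)/(11.4 + 3.60) = 669.2/15.00 = 44.61 mg/L.

44.6 mg/L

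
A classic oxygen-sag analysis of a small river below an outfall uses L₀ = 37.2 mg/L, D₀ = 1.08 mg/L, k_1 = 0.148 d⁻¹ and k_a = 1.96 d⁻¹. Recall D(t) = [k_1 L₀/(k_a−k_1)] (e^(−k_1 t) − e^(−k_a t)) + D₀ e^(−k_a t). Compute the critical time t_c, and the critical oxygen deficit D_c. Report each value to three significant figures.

t_c ≈ 1.18 d; D_c ≈ 2.36 mg/L

t_c = [1/(k_a−k_1)] ln[(k_a/k_1)(1 − D₀(k_a−k_1)/(k_1 L₀))]
= [1/(1.96−0.148)] ln[(1.96/0.148)(1 − 1.08×1.812/(0.148×37.2))]
= (1/1.812) ln[13.24 × 0.6446] = 0.5519 × ln(8.536) = 0.5519 × 2.144 = 1.183 d.
D_c = (k_1/k_a) L₀ e^(−k_1 t_c) = (0.148/1.96) × 37.2 × e^(−0.148×1.183) = 0.07551 × 37.2 × 0.8393 = 2.358 mg/L.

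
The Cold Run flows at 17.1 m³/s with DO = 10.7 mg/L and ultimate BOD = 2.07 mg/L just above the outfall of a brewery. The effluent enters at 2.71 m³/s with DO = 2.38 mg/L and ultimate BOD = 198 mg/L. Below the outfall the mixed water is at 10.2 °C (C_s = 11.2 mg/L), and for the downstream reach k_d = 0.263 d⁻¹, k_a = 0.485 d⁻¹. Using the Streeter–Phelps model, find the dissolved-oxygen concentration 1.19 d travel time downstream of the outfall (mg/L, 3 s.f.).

Mixed DO = (17.1×10.7 + 2.71×2.38)/(17.1+2.71) = 189.4/19.81 = 9.562 mg/L.
Mixed L₀ = (17.1×2.07 + 2.71×198)/(19.81) = 572.0/19.81 = 28.87 mg/L.
Initial deficit D₀ = C_s − DO₀ = 11.2 − 9.562 = 1.638 mg/L.
D(1.19) = [0.263×28.87/(0.485−0.263)](e^(−0.263×1.19) − e^(−0.485×1.19)) + 1.638 e^(−0.485×1.19)
= 34.21 × (0.7313 − 0.5615) + 1.638 × 0.5615 = 6.727 mg/L.
DO = 11.2 − 6.727 = 4.473 mg/L.

DO ≈ 4.47 mg/L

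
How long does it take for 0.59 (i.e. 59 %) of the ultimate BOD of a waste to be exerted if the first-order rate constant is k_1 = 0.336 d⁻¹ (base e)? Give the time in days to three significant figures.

t ≈ 2.65 d

y/L₀ = 1 − e^(−k_1 t) = 0.59 ⇒ e^(−k_1 t) = 0.410
t = −ln(0.410) / 0.336 = 0.8916 / 0.336 = 2.654 d.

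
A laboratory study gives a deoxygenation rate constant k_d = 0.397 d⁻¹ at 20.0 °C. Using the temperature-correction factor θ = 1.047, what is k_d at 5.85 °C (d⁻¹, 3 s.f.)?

k_d(T₂) = k_d(T₁) · θ^(T₂−T₁) = 0.397 × 1.047^(5.85−20.0)
= 0.397 × 1.047^-14.2 = 0.397 × 0.5221 = 0.2073 d⁻¹.

k_d ≈ 0.207 d⁻¹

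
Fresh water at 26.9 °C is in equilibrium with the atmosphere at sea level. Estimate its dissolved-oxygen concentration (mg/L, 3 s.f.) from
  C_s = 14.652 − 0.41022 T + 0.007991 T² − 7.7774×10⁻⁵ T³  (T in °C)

C_s ≈ 7.89 mg/L

C_s = 14.652 − 0.41022×26.9 + 0.007991×26.9² − 7.7774×10⁻⁵×26.9³ = 7.886 mg/L.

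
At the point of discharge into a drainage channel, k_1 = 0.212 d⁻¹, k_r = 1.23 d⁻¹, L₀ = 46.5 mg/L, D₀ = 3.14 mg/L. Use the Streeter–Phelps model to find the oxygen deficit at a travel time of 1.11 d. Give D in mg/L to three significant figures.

k_1 L₀/(k_r−k_1) = 0.212×46.5/(1.23−0.212) = 9.858/1.018 = 9.684 mg/L.
e^(−k_1 t) = e^(−0.212×1.110) = 0.7903; e^(−k_r t) = e^(−1.23×1.110) = 0.2553.
D = 9.684 × (0.7903 − 0.2553) + 3.14 × 0.2553 = 5.181 + 0.8017 = 5.983 mg/L.

D ≈ 5.98 mg/L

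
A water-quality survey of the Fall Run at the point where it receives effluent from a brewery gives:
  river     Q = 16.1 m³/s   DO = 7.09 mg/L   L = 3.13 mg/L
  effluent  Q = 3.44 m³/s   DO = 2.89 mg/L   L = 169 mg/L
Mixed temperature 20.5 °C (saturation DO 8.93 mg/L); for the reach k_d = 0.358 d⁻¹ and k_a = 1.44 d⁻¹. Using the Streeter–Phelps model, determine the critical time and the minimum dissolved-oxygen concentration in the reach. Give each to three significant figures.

t_c ≈ 1.03 d; minimum DO ≈ 3.37 mg/L

Mixed DO = (16.1×7.09 + 3.44×2.89)/(16.1+3.44) = 124.1/19.54 = 6.351 mg/L.
Mixed L₀ = (16.1×3.13 + 3.44×169)/(19.54) = 631.8/19.54 = 32.33 mg/L.
Initial deficit D₀ = C_s − DO₀ = 8.93 − 6.351 = 2.579 mg/L.
t_c = (1/1.082) ln[(1.44/0.358)(1 − 2.579×1.082/(0.358×32.33))] = 0.9242 × ln(3.052) = 1.031 d.
D_c = (0.358/1.44) × 32.33 × e^(−0.358×1.031) = 0.2486 × 32.33 × 0.6913 = 5.556 mg/L.
Minimum DO = 8.93 − 5.556 = 3.374 mg/L.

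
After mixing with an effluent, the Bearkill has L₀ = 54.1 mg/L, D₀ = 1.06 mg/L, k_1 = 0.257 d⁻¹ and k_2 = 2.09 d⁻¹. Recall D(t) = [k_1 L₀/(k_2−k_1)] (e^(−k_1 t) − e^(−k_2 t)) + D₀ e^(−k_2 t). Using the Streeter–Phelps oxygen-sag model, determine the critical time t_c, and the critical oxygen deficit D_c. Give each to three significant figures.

t_c ≈ 1.06 d; D_c ≈ 5.06 mg/L

At the critical point dD/dt = 0, so k_1 L₀ e^(−k_1 t) = k_2 D. Substituting D(t) from the Streeter–Phelps equation and solving for t gives
t_c = ln[(k_2/k_1)(1 − D₀(k_2−k_1)/(k_1 L₀))] / (k_2−k_1).
Here k_2−k_1 = 1.833 d⁻¹ and 1 − D₀(k_2−k_1)/(k_1 L₀) = 1 − 1.06×1.833/(0.257×54.1) = 0.8603, so
t_c = ln(8.132 × 0.8603) / 1.833 = 1.945 / 1.833 = 1.061 d.
L(t_c) = L₀ e^(−k_1 t_c) = 54.1 × 0.7613 = 41.19 mg/L, and at the critical point k_2 D_c = k_1 L, so D_c = (0.257/2.09) × 41.19 = 5.064 mg/L.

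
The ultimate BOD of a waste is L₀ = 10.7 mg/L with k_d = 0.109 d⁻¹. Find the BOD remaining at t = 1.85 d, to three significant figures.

L ≈ 8.75 mg/L

L_t = L₀ e^(−k_d t) = 10.7 × e^(−0.109×1.85) = 10.7 × 0.8174 = 8.746 mg/L.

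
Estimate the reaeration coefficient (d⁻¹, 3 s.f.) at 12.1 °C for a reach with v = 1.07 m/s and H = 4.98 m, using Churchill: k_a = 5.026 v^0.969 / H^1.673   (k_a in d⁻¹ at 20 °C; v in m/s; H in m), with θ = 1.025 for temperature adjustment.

k_a ≈ 0.301 d⁻¹

k_a(20) = 5.026 × 1.07^0.969 / 4.98^1.673 = 5.026 × 1.068 / 14.67 = 0.3658 d⁻¹.
k_a(12.1) = 0.3658 × 1.025^(12.1−20) = 0.3658 × 0.8228 = 0.3010 d⁻¹.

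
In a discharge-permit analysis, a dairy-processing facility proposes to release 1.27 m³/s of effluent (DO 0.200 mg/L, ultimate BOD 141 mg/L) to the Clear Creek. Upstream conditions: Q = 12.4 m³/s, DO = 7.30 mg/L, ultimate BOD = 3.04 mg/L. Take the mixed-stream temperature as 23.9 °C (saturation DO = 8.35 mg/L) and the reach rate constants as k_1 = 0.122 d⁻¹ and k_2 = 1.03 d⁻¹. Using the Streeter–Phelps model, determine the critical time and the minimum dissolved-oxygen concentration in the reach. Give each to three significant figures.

t_c ≈ 0.564 d; minimum DO ≈ 6.60 mg/L

Mixed DO = (12.4×7.30 + 1.27×0.200)/(12.4+1.27) = 90.77/13.67 = 6.640 mg/L.
Mixed L₀ = (12.4×3.04 + 1.27×141)/(13.67) = 216.8/13.67 = 15.86 mg/L.
Initial deficit D₀ = C_s − DO₀ = 8.35 − 6.640 = 1.710 mg/L.
t_c = (1/0.9080) ln[(1.03/0.122)(1 − 1.710×0.9080/(0.122×15.86))] = 1.101 × ln(1.668) = 0.5635 d.
D_c = (0.122/1.03) × 15.86 × e^(−0.122×0.5635) = 0.1184 × 15.86 × 0.9336 = 1.753 mg/L.
Minimum DO = 8.35 − 1.753 = 6.597 mg/L.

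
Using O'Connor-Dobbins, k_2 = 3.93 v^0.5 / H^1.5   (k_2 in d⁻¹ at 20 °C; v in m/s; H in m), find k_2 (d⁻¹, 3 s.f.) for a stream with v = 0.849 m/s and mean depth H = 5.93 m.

k_2 = 3.93 × 0.849^0.5 / 5.93^1.5 = 3.93 × 0.9214 / 14.44 = 0.2508 d⁻¹.

k_2 ≈ 0.251 d⁻¹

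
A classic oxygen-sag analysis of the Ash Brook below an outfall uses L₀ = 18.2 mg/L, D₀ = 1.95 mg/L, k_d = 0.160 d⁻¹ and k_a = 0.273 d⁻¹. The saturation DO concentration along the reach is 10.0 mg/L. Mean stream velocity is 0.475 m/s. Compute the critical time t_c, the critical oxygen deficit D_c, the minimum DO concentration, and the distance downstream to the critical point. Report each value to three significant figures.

t_c ≈ 4.03 d; D_c ≈ 5.60 mg/L; min DO ≈ 4.40 mg/L; x_c ≈ 165 km

At the critical point dD/dt = 0, so k_d L₀ e^(−k_d t) = k_a D. Substituting D(t) from the Streeter–Phelps equation and solving for t gives
t_c = ln[(k_a/k_d)(1 − D₀(k_a−k_d)/(k_d L₀))] / (k_a−k_d).
Here k_a−k_d = 0.1130 d⁻¹ and 1 − D₀(k_a−k_d)/(k_d L₀) = 1 − 1.95×0.1130/(0.160×18.2) = 0.9243, so
t_c = ln(1.706 × 0.9243) / 0.1130 = 0.4556 / 0.1130 = 4.032 d.
L(t_c) = L₀ e^(−k_d t_c) = 18.2 × 0.5246 = 9.548 mg/L, and at the critical point k_a D_c = k_d L, so D_c = (0.160/0.273) × 9.548 = 5.596 mg/L.
Minimum DO = C_s − D_c = 10.0 − 5.596 = 4.404 mg/L.
x_c = v t_c = 0.475 m/s × 4.032 d × 86400 s/d = 165500 m ≈ 165 km.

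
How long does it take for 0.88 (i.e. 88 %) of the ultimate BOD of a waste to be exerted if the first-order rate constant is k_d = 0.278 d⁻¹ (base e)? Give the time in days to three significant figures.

t ≈ 7.63 d

y/L₀ = 1 − e^(−k_d t) = 0.88 ⇒ e^(−k_d t) = 0.120
t = −ln(0.120) / 0.278 = 2.120 / 0.278 = 7.627 d.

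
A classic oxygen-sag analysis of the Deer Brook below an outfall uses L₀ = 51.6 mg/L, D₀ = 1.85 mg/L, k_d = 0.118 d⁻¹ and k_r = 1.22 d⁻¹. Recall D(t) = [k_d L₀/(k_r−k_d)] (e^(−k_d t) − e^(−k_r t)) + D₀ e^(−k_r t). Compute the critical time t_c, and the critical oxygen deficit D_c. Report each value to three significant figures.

t_c = [1/(k_r−k_d)] ln[(k_r/k_d)(1 − D₀(k_r−k_d)/(k_d L₀))]
= [1/(1.22−0.118)] ln[(1.22/0.118)(1 − 1.85×1.102/(0.118×51.6))]
= (1/1.102) ln[10.34 × 0.6652] = 0.9074 × ln(6.877) = 0.9074 × 1.928 = 1.750 d.
L(t_c) = L₀ e^(−k_d t_c) = 51.6 × 0.8135 = 41.97 mg/L, and at the critical point k_r D_c = k_d L, so D_c = (0.118/1.22) × 41.97 = 4.060 mg/L.

t_c ≈ 1.75 d; D_c ≈ 4.06 mg/L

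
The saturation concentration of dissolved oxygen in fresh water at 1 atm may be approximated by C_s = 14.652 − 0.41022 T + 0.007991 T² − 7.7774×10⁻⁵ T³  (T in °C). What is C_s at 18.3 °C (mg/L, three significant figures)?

C_s ≈ 9.34 mg/L

C_s = 14.652 − 0.41022×18.3 + 0.007991×18.3² − 7.7774×10⁻⁵×18.3³ = 9.344 mg/L.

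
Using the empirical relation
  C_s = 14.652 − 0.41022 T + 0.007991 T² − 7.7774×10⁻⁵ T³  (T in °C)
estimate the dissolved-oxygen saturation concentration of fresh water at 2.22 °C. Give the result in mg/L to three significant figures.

C_s = 14.652 − 0.41022×2.22 + 0.007991×2.22² − 7.7774×10⁻⁵×2.22³ = 13.78 mg/L.

C_s ≈ 13.8 mg/L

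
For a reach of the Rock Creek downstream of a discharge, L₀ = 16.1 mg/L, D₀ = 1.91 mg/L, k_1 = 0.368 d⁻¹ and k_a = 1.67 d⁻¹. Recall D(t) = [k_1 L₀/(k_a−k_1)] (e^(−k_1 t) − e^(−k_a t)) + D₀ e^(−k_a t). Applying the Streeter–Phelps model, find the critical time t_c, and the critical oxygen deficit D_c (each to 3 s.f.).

t_c = [1/(k_a−k_1)] ln[(k_a/k_1)(1 − D₀(k_a−k_1)/(k_1 L₀))]
= [1/(1.67−0.368)] ln[(1.67/0.368)(1 − 1.91×1.302/(0.368×16.1))]
= (1/1.302) ln[4.538 × 0.5803] = 0.7680 × ln(2.633) = 0.7680 × 0.9682 = 0.7437 d.
D_c = (k_1/k_a) L₀ e^(−k_1 t_c) = (0.368/1.67) × 16.1 × e^(−0.368×0.7437) = 0.2204 × 16.1 × 0.7606 = 2.698 mg/L.

t_c ≈ 0.744 d; D_c ≈ 2.70 mg/L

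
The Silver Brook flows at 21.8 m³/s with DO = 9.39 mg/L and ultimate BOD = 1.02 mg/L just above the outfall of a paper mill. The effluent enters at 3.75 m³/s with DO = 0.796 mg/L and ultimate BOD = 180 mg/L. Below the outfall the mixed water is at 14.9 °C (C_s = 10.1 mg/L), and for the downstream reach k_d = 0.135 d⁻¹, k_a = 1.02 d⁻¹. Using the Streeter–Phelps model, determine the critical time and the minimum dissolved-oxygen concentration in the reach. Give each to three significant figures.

t_c ≈ 1.56 d; minimum DO ≈ 7.17 mg/L

Mixed DO = (21.8×9.39 + 3.75×0.796)/(21.8+3.75) = 207.7/25.55 = 8.129 mg/L.
Mixed L₀ = (21.8×1.02 + 3.75×180)/(25.55) = 697.2/25.55 = 27.29 mg/L.
Initial deficit D₀ = C_s − DO₀ = 10.1 − 8.129 = 1.971 mg/L.
t_c = (1/0.8850) ln[(1.02/0.135)(1 − 1.971×0.8850/(0.135×27.29))] = 1.130 × ln(3.977) = 1.560 d.
D_c = (0.135/1.02) × 27.29 × e^(−0.135×1.560) = 0.1324 × 27.29 × 0.8101 = 2.926 mg/L.
Minimum DO = 10.1 − 2.926 = 7.174 mg/L.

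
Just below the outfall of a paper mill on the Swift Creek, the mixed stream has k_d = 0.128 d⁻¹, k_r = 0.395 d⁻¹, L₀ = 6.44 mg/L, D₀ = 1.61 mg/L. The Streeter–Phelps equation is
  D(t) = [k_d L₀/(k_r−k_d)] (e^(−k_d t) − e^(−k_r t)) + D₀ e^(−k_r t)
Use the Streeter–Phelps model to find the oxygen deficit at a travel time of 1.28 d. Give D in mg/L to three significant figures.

D ≈ 1.73 mg/L

k_d L₀/(k_r−k_d) = 0.128×6.44/(0.395−0.128) = 0.8243/0.2670 = 3.087 mg/L.
e^(−k_d t) = e^(−0.128×1.280) = 0.8489; e^(−k_r t) = e^(−0.395×1.280) = 0.6031.
D = 3.087 × (0.8489 − 0.6031) + 1.61 × 0.6031 = 0.7587 + 0.9711 = 1.730 mg/L.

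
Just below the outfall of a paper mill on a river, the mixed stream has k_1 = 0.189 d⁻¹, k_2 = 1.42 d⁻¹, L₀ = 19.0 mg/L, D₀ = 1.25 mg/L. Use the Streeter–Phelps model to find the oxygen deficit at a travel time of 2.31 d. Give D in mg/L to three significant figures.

D ≈ 1.82 mg/L

k_1 L₀/(k_2−k_1) = 0.189×19.0/(1.42−0.189) = 3.591/1.231 = 2.917 mg/L.
e^(−k_1 t) = e^(−0.189×2.310) = 0.6462; e^(−k_2 t) = e^(−1.42×2.310) = 0.03762.
D = 2.917 × (0.6462 − 0.03762) + 1.25 × 0.03762 = 1.775 + 0.04703 = 1.822 mg/L.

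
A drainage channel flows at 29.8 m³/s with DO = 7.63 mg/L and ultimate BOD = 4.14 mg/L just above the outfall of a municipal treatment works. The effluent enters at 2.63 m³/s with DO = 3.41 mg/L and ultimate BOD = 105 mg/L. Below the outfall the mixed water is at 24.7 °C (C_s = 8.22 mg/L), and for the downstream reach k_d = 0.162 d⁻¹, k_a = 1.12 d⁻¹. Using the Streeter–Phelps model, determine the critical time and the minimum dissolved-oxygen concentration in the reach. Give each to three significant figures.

t_c ≈ 1.40 d; minimum DO ≈ 6.80 mg/L

Mixed DO = (29.8×7.63 + 2.63×3.41)/(29.8+2.63) = 236.3/32.43 = 7.288 mg/L.
Mixed L₀ = (29.8×4.14 + 2.63×105)/(32.43) = 399.5/32.43 = 12.32 mg/L.
Initial deficit D₀ = C_s − DO₀ = 8.22 − 7.288 = 0.9322 mg/L.
t_c = (1/0.9580) ln[(1.12/0.162)(1 − 0.9322×0.9580/(0.162×12.32))] = 1.044 × ln(3.820) = 1.399 d.
D_c = (0.162/1.12) × 12.32 × e^(−0.162×1.399) = 0.1446 × 12.32 × 0.7972 = 1.421 mg/L.
Minimum DO = 8.22 − 1.421 = 6.799 mg/L.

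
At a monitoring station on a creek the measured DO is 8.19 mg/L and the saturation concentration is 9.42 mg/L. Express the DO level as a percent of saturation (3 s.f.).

% saturation = C/C_s × 100 = 8.19/9.42 × 100 = 86.9 %.

86.9 % saturation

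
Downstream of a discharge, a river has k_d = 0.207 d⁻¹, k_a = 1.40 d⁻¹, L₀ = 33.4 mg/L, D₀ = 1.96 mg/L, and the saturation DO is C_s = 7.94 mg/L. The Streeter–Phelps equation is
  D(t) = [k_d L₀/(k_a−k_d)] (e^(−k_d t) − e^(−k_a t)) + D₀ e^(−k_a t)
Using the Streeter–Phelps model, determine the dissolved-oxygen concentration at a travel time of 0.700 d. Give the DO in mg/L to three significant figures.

DO ≈ 4.37 mg/L

k_d L₀/(k_a−k_d) = 0.207×33.4/(1.40−0.207) = 6.914/1.193 = 5.795 mg/L.
e^(−k_d t) = e^(−0.207×0.7000) = 0.8651; e^(−k_a t) = e^(−1.40×0.7000) = 0.3753.
D = 5.795 × (0.8651 − 0.3753) + 1.96 × 0.3753 = 2.839 + 0.7356 = 3.574 mg/L.
DO = C_s − D = 7.94 − 3.574 = 4.366 mg/L.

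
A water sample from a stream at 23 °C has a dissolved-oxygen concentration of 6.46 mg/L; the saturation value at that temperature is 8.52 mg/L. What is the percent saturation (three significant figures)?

75.8 % saturation

% saturation = C/C_s × 100 = 6.46/8.52 × 100 = 75.8 %.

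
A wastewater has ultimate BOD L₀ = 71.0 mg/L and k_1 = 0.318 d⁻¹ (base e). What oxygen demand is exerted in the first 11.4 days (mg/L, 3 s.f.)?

y_t = L₀(1 − e^(−k_1 t)) = 71.0 × (1 − e^(−0.318×11.4))
= 71.0 × (1 − 0.02664) = 71.0 × 0.9734 = 69.11 mg/L.

y ≈ 69.1 mg/L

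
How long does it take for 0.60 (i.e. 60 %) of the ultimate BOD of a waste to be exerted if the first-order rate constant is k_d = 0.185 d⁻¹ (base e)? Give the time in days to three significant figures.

t ≈ 4.95 d

y/L₀ = 1 − e^(−k_d t) = 0.60 ⇒ e^(−k_d t) = 0.400
t = −ln(0.400) / 0.185 = 0.9163 / 0.185 = 4.953 d.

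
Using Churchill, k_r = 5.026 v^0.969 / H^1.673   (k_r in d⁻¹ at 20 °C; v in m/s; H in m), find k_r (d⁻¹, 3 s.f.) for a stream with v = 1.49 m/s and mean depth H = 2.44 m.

k_r = 5.026 × 1.49^0.969 / 2.44^1.673 = 5.026 × 1.472 / 4.447 = 1.663 d⁻¹.

k_r ≈ 1.66 d⁻¹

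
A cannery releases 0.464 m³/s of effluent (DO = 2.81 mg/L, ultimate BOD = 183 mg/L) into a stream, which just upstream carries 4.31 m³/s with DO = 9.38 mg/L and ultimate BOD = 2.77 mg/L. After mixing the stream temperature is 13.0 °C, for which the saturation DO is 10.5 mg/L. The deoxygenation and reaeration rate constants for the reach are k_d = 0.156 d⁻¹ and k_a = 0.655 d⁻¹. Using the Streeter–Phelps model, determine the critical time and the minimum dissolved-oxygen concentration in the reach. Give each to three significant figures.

t_c ≈ 2.22 d; minimum DO ≈ 7.09 mg/L

Mixed DO = (4.31×9.38 + 0.464×2.81)/(4.31+0.464) = 41.73/4.774 = 8.741 mg/L.
Mixed L₀ = (4.31×2.77 + 0.464×183)/(4.774) = 96.85/4.774 = 20.29 mg/L.
Initial deficit D₀ = C_s − DO₀ = 10.5 − 8.741 = 1.759 mg/L.
t_c = (1/0.4990) ln[(0.655/0.156)(1 − 1.759×0.4990/(0.156×20.29))] = 2.004 × ln(3.035) = 2.225 d.
D_c = (0.156/0.655) × 20.29 × e^(−0.156×2.225) = 0.2382 × 20.29 × 0.7068 = 3.415 mg/L.
Minimum DO = 10.5 − 3.415 = 7.085 mg/L.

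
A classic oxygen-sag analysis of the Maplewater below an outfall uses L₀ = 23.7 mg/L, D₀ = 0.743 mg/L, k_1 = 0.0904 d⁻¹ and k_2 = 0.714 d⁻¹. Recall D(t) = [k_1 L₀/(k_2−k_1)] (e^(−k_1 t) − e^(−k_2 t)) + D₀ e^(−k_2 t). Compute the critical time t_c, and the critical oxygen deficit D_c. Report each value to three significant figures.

t_c ≈ 2.92 d; D_c ≈ 2.30 mg/L

With k_2/k_1 = 7.898 and 1 − D₀(k_2−k_1)/(k_1 L₀) = 0.7837,
t_c = ln(7.898 × 0.7837) / (0.714 − 0.0904) = ln(6.190) / 0.6236 = 1.823/0.6236 = 2.923 d.
L(t_c) = L₀ e^(−k_1 t_c) = 23.7 × 0.7678 = 18.20 mg/L, and at the critical point k_2 D_c = k_1 L, so D_c = (0.0904/0.714) × 18.20 = 2.304 mg/L.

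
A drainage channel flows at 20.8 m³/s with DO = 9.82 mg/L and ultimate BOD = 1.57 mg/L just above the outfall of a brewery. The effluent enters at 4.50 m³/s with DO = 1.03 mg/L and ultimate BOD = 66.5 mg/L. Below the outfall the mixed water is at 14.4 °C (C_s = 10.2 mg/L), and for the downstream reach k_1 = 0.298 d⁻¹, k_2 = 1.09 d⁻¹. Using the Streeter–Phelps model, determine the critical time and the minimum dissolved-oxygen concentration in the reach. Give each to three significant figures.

Mixed DO = (20.8×9.82 + 4.50×1.03)/(20.8+4.50) = 208.9/25.30 = 8.257 mg/L.
Mixed L₀ = (20.8×1.57 + 4.50×66.5)/(25.30) = 331.9/25.30 = 13.12 mg/L.
Initial deficit D₀ = C_s − DO₀ = 10.2 − 8.257 = 1.943 mg/L.
t_c = (1/0.7920) ln[(1.09/0.298)(1 − 1.943×0.7920/(0.298×13.12))] = 1.263 × ln(2.218) = 1.006 d.
D_c = (0.298/1.09) × 13.12 × e^(−0.298×1.006) = 0.2734 × 13.12 × 0.7411 = 2.658 mg/L.
Minimum DO = 10.2 − 2.658 = 7.542 mg/L.

t_c ≈ 1.01 d; minimum DO ≈ 7.54 mg/L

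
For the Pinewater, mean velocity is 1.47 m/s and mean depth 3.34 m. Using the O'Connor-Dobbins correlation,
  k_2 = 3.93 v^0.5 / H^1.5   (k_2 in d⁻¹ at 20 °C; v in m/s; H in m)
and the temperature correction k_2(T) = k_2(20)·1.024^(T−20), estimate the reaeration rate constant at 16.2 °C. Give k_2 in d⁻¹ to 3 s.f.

k_2 ≈ 0.713 d⁻¹

k_2(20) = 3.93 × 1.47^0.5 / 3.34^1.5 = 3.93 × 1.212 / 6.104 = 0.7806 d⁻¹.
k_2(16.2) = 0.7806 × 1.024^(16.2−20) = 0.7806 × 0.9138 = 0.7133 d⁻¹.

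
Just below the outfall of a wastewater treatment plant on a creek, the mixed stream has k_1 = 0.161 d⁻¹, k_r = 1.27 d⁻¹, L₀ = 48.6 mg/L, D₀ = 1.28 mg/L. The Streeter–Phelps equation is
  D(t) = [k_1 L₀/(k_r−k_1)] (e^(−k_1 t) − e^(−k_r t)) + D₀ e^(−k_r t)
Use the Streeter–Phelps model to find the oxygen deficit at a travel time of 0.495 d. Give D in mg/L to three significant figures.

k_1 L₀/(k_r−k_1) = 0.161×48.6/(1.27−0.161) = 7.825/1.109 = 7.056 mg/L.
e^(−k_1 t) = e^(−0.161×0.4950) = 0.9234; e^(−k_r t) = e^(−1.27×0.4950) = 0.5333.
D = 7.056 × (0.9234 − 0.5333) + 1.28 × 0.5333 = 2.752 + 0.6826 = 3.435 mg/L.

D ≈ 3.43 mg/L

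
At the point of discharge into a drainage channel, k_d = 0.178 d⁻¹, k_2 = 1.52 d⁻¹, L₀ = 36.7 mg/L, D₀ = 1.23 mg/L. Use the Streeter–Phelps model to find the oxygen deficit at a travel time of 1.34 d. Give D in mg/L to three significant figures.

D ≈ 3.36 mg/L

k_d L₀/(k_2−k_d) = 0.178×36.7/(1.52−0.178) = 6.533/1.342 = 4.868 mg/L.
e^(−k_d t) = e^(−0.178×1.340) = 0.7878; e^(−k_2 t) = e^(−1.52×1.340) = 0.1304.
D = 4.868 × (0.7878 − 0.1304) + 1.23 × 0.1304 = 3.200 + 0.1604 = 3.360 mg/L.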